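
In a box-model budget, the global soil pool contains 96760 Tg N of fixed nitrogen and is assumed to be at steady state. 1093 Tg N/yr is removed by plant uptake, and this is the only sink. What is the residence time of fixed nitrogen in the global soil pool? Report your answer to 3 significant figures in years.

88.5 yr

τ = M / F = 96760 / 1093 = 88.53 yr.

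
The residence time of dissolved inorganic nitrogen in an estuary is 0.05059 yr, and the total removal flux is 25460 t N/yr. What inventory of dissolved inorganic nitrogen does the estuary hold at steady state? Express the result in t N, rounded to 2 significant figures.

τ = M/F ⇒ M = τ × F = 0.05059 × 25460 = 1288 t N.

1300 t N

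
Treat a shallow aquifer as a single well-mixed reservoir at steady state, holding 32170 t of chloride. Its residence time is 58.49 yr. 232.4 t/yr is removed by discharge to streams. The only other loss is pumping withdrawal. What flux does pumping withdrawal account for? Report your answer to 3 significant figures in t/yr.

Total removal F = M/τ = 32170 / 58.49 = 550.0 t/yr.
Pumping withdrawal = F − (232.4) = 550.0 − 232.4 = 317.6 t/yr.

318 t/yr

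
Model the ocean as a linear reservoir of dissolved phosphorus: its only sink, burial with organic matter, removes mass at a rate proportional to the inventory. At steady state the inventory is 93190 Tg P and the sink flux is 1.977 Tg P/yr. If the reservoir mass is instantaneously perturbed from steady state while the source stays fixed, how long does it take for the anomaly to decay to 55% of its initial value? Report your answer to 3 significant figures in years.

28200 yr

For a linear reservoir the anomaly decays as exp(−t/τ) with τ = M/F = 93190/1.977 = 47140 yr.
exp(−t/τ) = 0.55 ⇒ t = −τ ln(0.55) = 47140 × 0.5978 = 28180 yr.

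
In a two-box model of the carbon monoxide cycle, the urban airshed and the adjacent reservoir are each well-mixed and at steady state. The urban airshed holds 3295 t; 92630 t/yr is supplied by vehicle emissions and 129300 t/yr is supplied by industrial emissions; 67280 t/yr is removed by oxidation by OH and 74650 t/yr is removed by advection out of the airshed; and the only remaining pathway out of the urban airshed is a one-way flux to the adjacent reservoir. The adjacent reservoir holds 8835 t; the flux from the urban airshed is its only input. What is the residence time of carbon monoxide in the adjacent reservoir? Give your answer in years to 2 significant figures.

0.11 yr

Balance the urban airshed: ΣF_in = 92630 + 129300 = 221930 t/yr.
Flux to the adjacent reservoir = ΣF_in − (67280 + 74650) = 80000 t/yr.
At steady state the output of the adjacent reservoir equals its input, 80000 t/yr.
τ = M / F = 8835 / 80000 = 0.1104 yr.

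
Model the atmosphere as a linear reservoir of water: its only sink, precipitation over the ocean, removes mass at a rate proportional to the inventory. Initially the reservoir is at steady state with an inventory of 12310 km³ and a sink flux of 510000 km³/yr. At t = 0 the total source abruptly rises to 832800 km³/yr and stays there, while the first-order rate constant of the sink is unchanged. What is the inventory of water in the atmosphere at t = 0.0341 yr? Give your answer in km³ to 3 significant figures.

18200 km³

Residence time τ = M₀/F₀ = 0.02414 yr. The eventual steady state is M_∞ = M₀·(F₁/F₀) = 12310 × 832800/510000 = 20102 km³.
The anomaly ΔM(t) = M(t) − M_∞ decays as ΔM₀·e^(−t/τ) with ΔM₀ = 12310 − 20102 = −7792 km³.
At t = 0.0341 yr, e^(−t/τ) = e^(−1.413) = 0.2435, so ΔM = −1897 km³ and M = 20102 − 1897 = 18204 km³.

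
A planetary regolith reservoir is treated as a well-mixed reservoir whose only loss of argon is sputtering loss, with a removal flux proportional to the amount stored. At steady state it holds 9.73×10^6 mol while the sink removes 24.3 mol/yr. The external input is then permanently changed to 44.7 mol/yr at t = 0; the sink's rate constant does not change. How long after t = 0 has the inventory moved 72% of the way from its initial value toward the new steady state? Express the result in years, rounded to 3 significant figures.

510000 yr

τ = M₀/F₀ = 9.73×10^6/24.3 = 400400 yr.
The remaining gap fraction is e^(−t/τ); 72% covered ⇒ e^(−t/τ) = 0.280.
t = −τ ln(0.280) = 400400 × 1.273 = 509700 yr.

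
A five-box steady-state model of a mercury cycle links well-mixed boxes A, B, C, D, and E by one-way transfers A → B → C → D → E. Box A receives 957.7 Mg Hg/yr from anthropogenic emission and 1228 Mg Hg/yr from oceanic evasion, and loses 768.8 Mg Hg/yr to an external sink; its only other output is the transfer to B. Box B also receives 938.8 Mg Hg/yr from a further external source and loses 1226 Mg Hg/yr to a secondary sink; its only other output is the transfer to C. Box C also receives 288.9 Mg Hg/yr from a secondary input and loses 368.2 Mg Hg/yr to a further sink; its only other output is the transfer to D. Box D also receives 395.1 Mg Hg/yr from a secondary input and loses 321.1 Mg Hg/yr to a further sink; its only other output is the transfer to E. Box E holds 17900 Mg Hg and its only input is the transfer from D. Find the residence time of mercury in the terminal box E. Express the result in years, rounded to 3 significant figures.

15.9 yr

Box A: F(A→B) = (957.7 + 1228) − 768.8 = 1416.9 Mg Hg/yr.
Box B: F(B→C) = (1416.9 + 938.8) − 1226 = 1129.7 Mg Hg/yr.
Box C: F(C→D) = (1129.7 + 288.9) − 368.2 = 1050.4 Mg Hg/yr.
Box D: F(D→E) = (1050.4 + 395.1) − 321.1 = 1124.4 Mg Hg/yr.
Box E throughput = its input = 1124.4 Mg Hg/yr; τ = 17900 / 1124.4 = 15.92 yr.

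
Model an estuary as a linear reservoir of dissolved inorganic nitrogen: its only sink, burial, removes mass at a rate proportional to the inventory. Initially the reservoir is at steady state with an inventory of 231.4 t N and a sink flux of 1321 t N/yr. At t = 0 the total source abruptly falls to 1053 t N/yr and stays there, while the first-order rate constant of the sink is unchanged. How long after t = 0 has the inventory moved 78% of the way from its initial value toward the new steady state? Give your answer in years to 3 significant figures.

0.265 yr

τ = M₀/F₀ = 231.4/1321 = 0.1752 yr.
The remaining gap fraction is e^(−t/τ); 78% covered ⇒ e^(−t/τ) = 0.220.
t = −τ ln(0.220) = 0.1752 × 1.514 = 0.2652 yr.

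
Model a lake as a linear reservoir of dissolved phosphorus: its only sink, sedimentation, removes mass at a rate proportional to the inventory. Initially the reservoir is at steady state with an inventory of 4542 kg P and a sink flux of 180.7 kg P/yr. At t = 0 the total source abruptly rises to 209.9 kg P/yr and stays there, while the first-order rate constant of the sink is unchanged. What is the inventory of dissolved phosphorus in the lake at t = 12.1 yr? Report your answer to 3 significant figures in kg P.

Residence time τ = M₀/F₀ = 25.14 yr. The eventual steady state is M_∞ = M₀·(F₁/F₀) = 4542 × 209.9/180.7 = 5276.0 kg P.
The anomaly ΔM(t) = M(t) − M_∞ decays as ΔM₀·e^(−t/τ) with ΔM₀ = 4542 − 5276.0 = −734.0 kg P.
At t = 12.1 yr, e^(−t/τ) = e^(−0.4814) = 0.6179, so ΔM = −453.5 kg P and M = 5276.0 − 453.5 = 4822.4 kg P.

4820 kg P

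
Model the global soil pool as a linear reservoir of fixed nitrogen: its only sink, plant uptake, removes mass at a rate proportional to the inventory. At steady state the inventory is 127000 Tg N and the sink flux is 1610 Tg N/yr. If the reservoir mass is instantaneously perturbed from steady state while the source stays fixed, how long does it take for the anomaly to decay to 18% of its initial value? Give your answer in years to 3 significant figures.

For a linear reservoir the anomaly decays as exp(−t/τ) with τ = M/F = 127000/1610 = 78.88 yr.
exp(−t/τ) = 0.18 ⇒ t = −τ ln(0.18) = 78.88 × 1.715 = 135.3 yr.

135 yr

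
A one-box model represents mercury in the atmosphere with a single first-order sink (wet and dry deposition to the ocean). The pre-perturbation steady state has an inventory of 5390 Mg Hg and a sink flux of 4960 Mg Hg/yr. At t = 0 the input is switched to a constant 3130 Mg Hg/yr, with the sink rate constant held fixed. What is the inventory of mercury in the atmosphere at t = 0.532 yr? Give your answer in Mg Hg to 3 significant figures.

Residence time τ = M₀/F₀ = 1.087 yr. The eventual steady state is M_∞ = M₀·(F₁/F₀) = 5390 × 3130/4960 = 3401.4 Mg Hg.
The anomaly ΔM(t) = M(t) − M_∞ decays as ΔM₀·e^(−t/τ) with ΔM₀ = 5390 − 3401.4 = 1989 Mg Hg.
At t = 0.532 yr, e^(−t/τ) = e^(−0.4896) = 0.6129, so ΔM = 1219 Mg Hg and M = 3401.4 + 1219 = 4620.2 Mg Hg.

4620 Mg Hg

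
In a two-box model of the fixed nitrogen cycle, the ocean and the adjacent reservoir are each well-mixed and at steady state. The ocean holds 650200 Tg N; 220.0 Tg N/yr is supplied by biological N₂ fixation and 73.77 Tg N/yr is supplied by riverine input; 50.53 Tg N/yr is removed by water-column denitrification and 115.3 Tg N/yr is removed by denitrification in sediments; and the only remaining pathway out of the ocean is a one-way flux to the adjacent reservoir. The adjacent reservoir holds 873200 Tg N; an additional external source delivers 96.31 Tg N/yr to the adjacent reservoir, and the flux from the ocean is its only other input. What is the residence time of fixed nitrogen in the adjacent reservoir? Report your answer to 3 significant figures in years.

Balance the ocean: ΣF_in = 220.0 + 73.77 = 293.77 Tg N/yr.
Flux to the adjacent reservoir = ΣF_in − (50.53 + 115.3) = 127.94 Tg N/yr.
Total input to the adjacent reservoir = 127.94 + 96.31 = 224.25 Tg N/yr; at steady state this equals its total output.
τ = M / F = 873200 / 224.25 = 3894 yr.

3890 yr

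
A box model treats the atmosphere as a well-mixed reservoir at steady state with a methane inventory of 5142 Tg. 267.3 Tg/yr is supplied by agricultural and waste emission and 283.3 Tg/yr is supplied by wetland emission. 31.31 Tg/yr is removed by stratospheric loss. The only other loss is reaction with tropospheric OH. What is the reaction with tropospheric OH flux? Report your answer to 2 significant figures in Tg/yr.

At steady state ΣF_in = ΣF_out.
ΣF_in = 267.3 + 283.3 = 550.60 Tg/yr.
Reaction with tropospheric OH flux = ΣF_in − (31.31) = 550.60 − 31.31 = 519.3 Tg/yr.

520 Tg/yr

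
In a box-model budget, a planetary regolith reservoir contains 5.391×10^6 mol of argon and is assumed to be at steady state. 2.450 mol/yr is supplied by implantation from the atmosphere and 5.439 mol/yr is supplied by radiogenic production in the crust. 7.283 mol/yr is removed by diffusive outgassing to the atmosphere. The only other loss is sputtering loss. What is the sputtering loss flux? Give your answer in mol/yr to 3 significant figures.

At steady state ΣF_in = ΣF_out.
ΣF_in = 2.450 + 5.439 = 7.8890 mol/yr.
Sputtering loss flux = ΣF_in − (7.283) = 7.8890 − 7.283 = 0.6060 mol/yr.

0.606 mol/yr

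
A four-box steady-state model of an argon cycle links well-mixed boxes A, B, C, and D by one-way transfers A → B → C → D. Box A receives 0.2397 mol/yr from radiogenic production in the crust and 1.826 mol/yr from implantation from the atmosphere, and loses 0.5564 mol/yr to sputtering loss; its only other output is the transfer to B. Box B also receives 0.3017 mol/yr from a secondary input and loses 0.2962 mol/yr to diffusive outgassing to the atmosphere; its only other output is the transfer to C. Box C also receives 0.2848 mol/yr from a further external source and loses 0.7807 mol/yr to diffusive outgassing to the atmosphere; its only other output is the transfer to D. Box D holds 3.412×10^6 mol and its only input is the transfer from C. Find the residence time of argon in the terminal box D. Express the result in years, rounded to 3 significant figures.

3.35×10^6 yr

Box A: F(A→B) = (0.2397 + 1.826) − 0.5564 = 1.5093 mol/yr.
Box B: F(B→C) = (1.5093 + 0.3017) − 0.2962 = 1.5148 mol/yr.
Box C: F(C→D) = (1.5148 + 0.2848) − 0.7807 = 1.0189 mol/yr.
Box D throughput = its input = 1.0189 mol/yr; τ = 3.412×10^6 / 1.0189 = 3.349×10^6 yr.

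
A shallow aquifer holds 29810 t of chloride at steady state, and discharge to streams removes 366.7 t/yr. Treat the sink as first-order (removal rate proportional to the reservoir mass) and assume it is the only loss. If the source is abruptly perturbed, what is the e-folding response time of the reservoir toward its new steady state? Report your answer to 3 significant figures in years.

81.3 yr

For a linear reservoir the response time equals the residence time τ = M/F.
τ = 29810 / 366.7 = 81.29 yr.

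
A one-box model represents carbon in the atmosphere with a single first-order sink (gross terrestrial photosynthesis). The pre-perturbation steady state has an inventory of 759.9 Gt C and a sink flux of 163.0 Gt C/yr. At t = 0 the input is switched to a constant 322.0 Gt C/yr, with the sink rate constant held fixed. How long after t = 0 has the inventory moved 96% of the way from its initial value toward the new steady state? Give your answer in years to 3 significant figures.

τ = M₀/F₀ = 759.9/163.0 = 4.662 yr.
The remaining gap fraction is e^(−t/τ); 96% covered ⇒ e^(−t/τ) = 0.0400.
t = −τ ln(0.0400) = 4.662 × 3.219 = 15.01 yr.

15.0 yr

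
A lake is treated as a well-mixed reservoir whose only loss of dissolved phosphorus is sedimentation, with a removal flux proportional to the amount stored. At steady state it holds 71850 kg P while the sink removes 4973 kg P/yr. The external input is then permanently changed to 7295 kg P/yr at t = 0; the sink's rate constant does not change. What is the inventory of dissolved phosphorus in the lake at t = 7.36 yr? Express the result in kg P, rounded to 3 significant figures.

85200 kg P

τ = M₀/F₀ = 71850/4973 = 14.45 yr; rate constant k = 1/τ.
New steady state M_∞ = F₁/k = F₁·τ = 7295 × 14.45 = 105400 kg P.
M(t) = M_∞ + (M₀ − M_∞)·e^(−t/τ); t/τ = 7.36/14.45 = 0.5094, so e^(−t/τ) = 0.6008.
M(t) = 105400 − 33550 × 0.6008 = 85241 kg P.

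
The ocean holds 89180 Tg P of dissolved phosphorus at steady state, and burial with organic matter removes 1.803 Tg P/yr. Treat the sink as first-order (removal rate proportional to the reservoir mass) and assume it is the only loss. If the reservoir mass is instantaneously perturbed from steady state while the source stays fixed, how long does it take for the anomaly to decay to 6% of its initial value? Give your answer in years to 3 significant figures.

For a linear reservoir the anomaly decays as exp(−t/τ) with τ = M/F = 89180/1.803 = 49460 yr.
exp(−t/τ) = 0.06 ⇒ t = −τ ln(0.06) = 49460 × 2.813 = 139200 yr.

139000 yr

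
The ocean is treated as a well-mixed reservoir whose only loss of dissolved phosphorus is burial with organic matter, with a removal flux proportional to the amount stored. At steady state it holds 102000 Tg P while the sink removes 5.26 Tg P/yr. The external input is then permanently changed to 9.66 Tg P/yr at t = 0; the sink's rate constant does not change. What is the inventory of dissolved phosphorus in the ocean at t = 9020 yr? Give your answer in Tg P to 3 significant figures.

τ = M₀/F₀ = 102000/5.26 = 19390 yr; rate constant k = 1/τ.
New steady state M_∞ = F₁/k = F₁·τ = 9.66 × 19390 = 187320 Tg P.
M(t) = M_∞ + (M₀ − M_∞)·e^(−t/τ); t/τ = 9020/19390 = 0.4651, so e^(−t/τ) = 0.6280.
M(t) = 187320 − 85320 × 0.6280 = 133740 Tg P.

134000 Tg P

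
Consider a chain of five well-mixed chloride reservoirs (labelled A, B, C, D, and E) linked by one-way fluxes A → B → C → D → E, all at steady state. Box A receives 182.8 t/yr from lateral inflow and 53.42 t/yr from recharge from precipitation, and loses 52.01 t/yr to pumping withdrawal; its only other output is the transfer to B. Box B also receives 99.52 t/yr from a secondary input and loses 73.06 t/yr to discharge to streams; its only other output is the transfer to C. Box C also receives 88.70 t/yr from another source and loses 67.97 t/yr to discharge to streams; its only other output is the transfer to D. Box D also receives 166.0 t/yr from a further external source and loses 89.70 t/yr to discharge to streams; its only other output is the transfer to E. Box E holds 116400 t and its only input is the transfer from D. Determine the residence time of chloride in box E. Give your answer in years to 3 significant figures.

378 yr

Box A: F(A→B) = (182.8 + 53.42) − 52.01 = 184.21 t/yr.
Box B: F(B→C) = (184.21 + 99.52) − 73.06 = 210.67 t/yr.
Box C: F(C→D) = (210.67 + 88.70) − 67.97 = 231.40 t/yr.
Box D: F(D→E) = (231.40 + 166.0) − 89.70 = 307.70 t/yr.
Box E throughput = its input = 307.70 t/yr; τ = 116400 / 307.70 = 378.3 yr.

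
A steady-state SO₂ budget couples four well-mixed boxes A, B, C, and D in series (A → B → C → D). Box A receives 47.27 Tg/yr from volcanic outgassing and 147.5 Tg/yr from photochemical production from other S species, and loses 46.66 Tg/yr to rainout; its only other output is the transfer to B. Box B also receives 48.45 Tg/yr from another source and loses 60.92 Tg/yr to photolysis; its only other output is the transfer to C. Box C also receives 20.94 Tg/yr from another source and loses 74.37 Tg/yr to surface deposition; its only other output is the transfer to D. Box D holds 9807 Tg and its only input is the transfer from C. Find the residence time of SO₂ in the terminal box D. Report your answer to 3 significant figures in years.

119 yr

Box A: F(A→B) = (47.27 + 147.5) − 46.66 = 148.11 Tg/yr.
Box B: F(B→C) = (148.11 + 48.45) − 60.92 = 135.64 Tg/yr.
Box C: F(C→D) = (135.64 + 20.94) − 74.37 = 82.210 Tg/yr.
Box D throughput = its input = 82.210 Tg/yr; τ = 9807 / 82.210 = 119.3 yr.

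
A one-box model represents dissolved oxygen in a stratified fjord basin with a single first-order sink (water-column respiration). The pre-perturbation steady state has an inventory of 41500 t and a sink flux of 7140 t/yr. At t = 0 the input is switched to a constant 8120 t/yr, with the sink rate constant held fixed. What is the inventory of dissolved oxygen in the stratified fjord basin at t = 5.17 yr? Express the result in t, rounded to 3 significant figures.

Residence time τ = M₀/F₀ = 5.812 yr. The eventual steady state is M_∞ = M₀·(F₁/F₀) = 41500 × 8120/7140 = 47196 t.
The anomaly ΔM(t) = M(t) − M_∞ decays as ΔM₀·e^(−t/τ) with ΔM₀ = 41500 − 47196 = −5696 t.
At t = 5.17 yr, e^(−t/τ) = e^(−0.8895) = 0.4109, so ΔM = −2340 t and M = 47196 − 2340 = 44856 t.

44900 t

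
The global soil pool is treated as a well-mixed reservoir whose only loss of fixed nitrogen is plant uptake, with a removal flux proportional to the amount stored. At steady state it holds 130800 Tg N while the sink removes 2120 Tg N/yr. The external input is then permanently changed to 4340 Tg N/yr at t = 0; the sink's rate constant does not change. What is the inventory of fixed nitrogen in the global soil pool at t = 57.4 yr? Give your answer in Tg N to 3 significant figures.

τ = M₀/F₀ = 130800/2120 = 61.70 yr; rate constant k = 1/τ.
New steady state M_∞ = F₁/k = F₁·τ = 4340 × 61.70 = 267770 Tg N.
M(t) = M_∞ + (M₀ − M_∞)·e^(−t/τ); t/τ = 57.4/61.70 = 0.9303, so e^(−t/τ) = 0.3944.
M(t) = 267770 − 137000 × 0.3944 = 213750 Tg N.

214000 Tg N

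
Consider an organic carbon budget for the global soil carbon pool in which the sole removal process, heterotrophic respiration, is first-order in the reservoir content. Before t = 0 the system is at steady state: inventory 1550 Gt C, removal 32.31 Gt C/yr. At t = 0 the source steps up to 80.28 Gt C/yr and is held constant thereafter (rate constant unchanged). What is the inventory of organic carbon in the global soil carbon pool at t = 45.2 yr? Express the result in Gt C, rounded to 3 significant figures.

τ = M₀/F₀ = 1550/32.31 = 47.97 yr; rate constant k = 1/τ.
New steady state M_∞ = F₁/k = F₁·τ = 80.28 × 47.97 = 3851.3 Gt C.
M(t) = M_∞ + (M₀ − M_∞)·e^(−t/τ); t/τ = 45.2/47.97 = 0.9422, so e^(−t/τ) = 0.3898.
M(t) = 3851.3 − 2301 × 0.3898 = 2954.3 Gt C.

2950 Gt C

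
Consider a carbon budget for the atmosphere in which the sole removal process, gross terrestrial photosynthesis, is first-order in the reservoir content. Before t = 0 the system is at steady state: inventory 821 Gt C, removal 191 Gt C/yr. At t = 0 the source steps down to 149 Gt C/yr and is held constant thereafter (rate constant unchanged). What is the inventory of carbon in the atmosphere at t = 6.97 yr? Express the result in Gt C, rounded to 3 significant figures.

676 Gt C

Residence time τ = M₀/F₀ = 4.298 yr. The eventual steady state is M_∞ = M₀·(F₁/F₀) = 821 × 149/191 = 640.47 Gt C.
The anomaly ΔM(t) = M(t) − M_∞ decays as ΔM₀·e^(−t/τ) with ΔM₀ = 821 − 640.47 = 180.5 Gt C.
At t = 6.97 yr, e^(−t/τ) = e^(−1.622) = 0.1976, so ΔM = 35.67 Gt C and M = 640.47 + 35.67 = 676.14 Gt C.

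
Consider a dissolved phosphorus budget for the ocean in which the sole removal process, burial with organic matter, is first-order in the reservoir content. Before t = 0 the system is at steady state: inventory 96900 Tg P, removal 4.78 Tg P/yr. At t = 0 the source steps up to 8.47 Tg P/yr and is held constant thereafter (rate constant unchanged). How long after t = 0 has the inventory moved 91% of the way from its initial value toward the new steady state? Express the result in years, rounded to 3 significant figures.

48800 yr

τ = M₀/F₀ = 96900/4.78 = 20270 yr.
The remaining gap fraction is e^(−t/τ); 91% covered ⇒ e^(−t/τ) = 0.0900.
t = −τ ln(0.0900) = 20270 × 2.408 = 48810 yr.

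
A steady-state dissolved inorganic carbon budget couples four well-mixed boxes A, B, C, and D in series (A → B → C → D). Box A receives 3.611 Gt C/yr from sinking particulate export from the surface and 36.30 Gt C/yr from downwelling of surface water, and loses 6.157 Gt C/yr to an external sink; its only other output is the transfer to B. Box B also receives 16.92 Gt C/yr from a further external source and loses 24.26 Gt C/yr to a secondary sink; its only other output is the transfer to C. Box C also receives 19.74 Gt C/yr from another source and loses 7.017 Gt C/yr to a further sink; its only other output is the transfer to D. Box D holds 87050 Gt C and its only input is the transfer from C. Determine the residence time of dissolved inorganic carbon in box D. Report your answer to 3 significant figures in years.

Box A: F(A→B) = (3.611 + 36.30) − 6.157 = 33.754 Gt C/yr.
Box B: F(B→C) = (33.754 + 16.92) − 24.26 = 26.414 Gt C/yr.
Box C: F(C→D) = (26.414 + 19.74) − 7.017 = 39.137 Gt C/yr.
Box D throughput = its input = 39.137 Gt C/yr; τ = 87050 / 39.137 = 2224 yr.

2220 yr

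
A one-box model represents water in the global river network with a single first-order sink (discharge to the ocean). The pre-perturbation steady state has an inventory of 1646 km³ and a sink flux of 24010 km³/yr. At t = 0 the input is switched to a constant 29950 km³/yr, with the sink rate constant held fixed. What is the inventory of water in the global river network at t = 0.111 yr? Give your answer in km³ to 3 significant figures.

1970 km³

Residence time τ = M₀/F₀ = 0.06855 yr. The eventual steady state is M_∞ = M₀·(F₁/F₀) = 1646 × 29950/24010 = 2053.2 km³.
The anomaly ΔM(t) = M(t) − M_∞ decays as ΔM₀·e^(−t/τ) with ΔM₀ = 1646 − 2053.2 = −407.2 km³.
At t = 0.111 yr, e^(−t/τ) = e^(−1.619) = 0.1981, so ΔM = −80.66 km³ and M = 2053.2 − 80.66 = 1972.6 km³.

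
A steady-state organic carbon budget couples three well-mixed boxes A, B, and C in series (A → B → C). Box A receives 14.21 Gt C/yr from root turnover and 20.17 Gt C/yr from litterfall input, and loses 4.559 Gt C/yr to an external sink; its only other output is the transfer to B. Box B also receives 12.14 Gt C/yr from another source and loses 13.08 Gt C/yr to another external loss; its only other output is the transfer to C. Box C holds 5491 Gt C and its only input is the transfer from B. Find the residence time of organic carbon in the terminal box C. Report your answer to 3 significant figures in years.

Box A: F(A→B) = (14.21 + 20.17) − 4.559 = 29.821 Gt C/yr.
Box B: F(B→C) = (29.821 + 12.14) − 13.08 = 28.881 Gt C/yr.
Box C throughput = its input = 28.881 Gt C/yr; τ = 5491 / 28.881 = 190.1 yr.

190 yr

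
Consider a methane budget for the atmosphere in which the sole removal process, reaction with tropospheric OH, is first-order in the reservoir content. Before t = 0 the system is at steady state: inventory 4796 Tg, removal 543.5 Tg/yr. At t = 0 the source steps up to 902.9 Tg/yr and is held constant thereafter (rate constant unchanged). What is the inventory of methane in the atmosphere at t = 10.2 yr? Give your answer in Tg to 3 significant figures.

6970 Tg

τ = M₀/F₀ = 4796/543.5 = 8.824 yr; rate constant k = 1/τ.
New steady state M_∞ = F₁/k = F₁·τ = 902.9 × 8.824 = 7967.4 Tg.
M(t) = M_∞ + (M₀ − M_∞)·e^(−t/τ); t/τ = 10.2/8.824 = 1.156, so e^(−t/τ) = 0.3148.
M(t) = 7967.4 − 3171 × 0.3148 = 6969.2 Tg.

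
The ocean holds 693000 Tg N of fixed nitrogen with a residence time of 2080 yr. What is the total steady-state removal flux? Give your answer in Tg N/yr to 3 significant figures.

333 Tg N/yr

F = M / τ = 693000 / 2080 = 333.2 Tg N/yr.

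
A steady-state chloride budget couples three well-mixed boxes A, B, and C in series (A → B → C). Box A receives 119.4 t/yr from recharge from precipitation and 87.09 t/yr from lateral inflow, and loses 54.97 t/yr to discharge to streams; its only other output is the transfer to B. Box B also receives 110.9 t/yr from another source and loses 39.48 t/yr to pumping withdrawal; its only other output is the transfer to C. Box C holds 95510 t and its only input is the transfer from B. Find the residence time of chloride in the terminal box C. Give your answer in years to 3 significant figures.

428 yr

Box A: F(A→B) = (119.4 + 87.09) − 54.97 = 151.52 t/yr.
Box B: F(B→C) = (151.52 + 110.9) − 39.48 = 222.94 t/yr.
Box C throughput = its input = 222.94 t/yr; τ = 95510 / 222.94 = 428.4 yr.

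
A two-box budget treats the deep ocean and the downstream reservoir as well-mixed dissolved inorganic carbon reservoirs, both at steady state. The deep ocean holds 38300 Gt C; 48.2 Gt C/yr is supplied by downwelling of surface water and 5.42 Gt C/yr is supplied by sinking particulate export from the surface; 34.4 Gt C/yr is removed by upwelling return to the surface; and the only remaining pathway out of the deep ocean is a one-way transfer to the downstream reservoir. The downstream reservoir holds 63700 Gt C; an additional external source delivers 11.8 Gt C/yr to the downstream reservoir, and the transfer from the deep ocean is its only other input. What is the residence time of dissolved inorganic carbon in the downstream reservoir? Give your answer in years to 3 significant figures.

2050 yr

Balance the deep ocean: ΣF_in = 48.2 + 5.42 = 53.620 Gt C/yr.
Transfer to the downstream reservoir = ΣF_in − (34.4) = 19.220 Gt C/yr.
Total input to the downstream reservoir = 19.220 + 11.8 = 31.020 Gt C/yr; at steady state this equals its total output.
τ = M / F = 63700 / 31.020 = 2054 yr.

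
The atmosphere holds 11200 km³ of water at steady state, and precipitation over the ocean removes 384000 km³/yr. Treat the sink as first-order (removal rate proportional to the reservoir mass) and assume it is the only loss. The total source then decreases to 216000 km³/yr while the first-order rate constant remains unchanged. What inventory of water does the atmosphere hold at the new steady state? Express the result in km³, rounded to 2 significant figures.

Rate constant k = F/M = 384000 / 11200 = 34.29 yr⁻¹.
At the new steady state, source = k·M_new ⇒ M_new = 216000 / 34.29 = 6300 km³.
(Equivalently M_new = M × F_new/F_old = 11200 × 216000/384000.)

6300 km³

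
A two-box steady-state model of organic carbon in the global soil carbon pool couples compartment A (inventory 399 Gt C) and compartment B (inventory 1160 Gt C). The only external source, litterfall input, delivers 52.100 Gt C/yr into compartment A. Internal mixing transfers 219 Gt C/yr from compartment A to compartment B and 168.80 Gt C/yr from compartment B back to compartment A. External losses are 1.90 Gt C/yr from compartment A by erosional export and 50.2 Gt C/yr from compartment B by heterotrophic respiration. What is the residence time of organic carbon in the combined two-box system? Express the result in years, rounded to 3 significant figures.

29.9 yr

For the system as a whole, the A↔B exchange is internal and contributes nothing to the throughput; only the external sinks remove mass.
M_total = 399 + 1160 = 1559.0 Gt C.
ΣF_external_out = 1.90 + 50.2 = 52.100 Gt C/yr.
τ = M_total / ΣF_ext = 1559.0 / 52.100 = 29.92 yr.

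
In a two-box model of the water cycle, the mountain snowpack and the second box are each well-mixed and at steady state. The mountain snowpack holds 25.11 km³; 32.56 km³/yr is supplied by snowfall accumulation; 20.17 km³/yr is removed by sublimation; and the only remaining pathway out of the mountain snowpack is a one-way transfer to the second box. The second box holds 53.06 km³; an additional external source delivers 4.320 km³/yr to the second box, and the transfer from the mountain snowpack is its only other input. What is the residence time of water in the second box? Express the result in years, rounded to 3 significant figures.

Balance the mountain snowpack: ΣF_in = 32.560 km³/yr.
Transfer to the second box = ΣF_in − (20.17) = 12.390 km³/yr.
Total input to the second box = 12.390 + 4.320 = 16.710 km³/yr; at steady state this equals its total output.
τ = M / F = 53.06 / 16.710 = 3.175 yr.

3.18 yr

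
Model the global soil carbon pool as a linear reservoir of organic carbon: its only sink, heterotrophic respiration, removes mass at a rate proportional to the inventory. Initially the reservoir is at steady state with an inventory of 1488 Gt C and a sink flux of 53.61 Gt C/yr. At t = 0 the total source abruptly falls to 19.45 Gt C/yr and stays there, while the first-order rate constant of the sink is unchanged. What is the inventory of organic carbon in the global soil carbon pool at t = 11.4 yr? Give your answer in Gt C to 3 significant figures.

1170 Gt C

Residence time τ = M₀/F₀ = 27.76 yr. The eventual steady state is M_∞ = M₀·(F₁/F₀) = 1488 × 19.45/53.61 = 539.85 Gt C.
The anomaly ΔM(t) = M(t) − M_∞ decays as ΔM₀·e^(−t/τ) with ΔM₀ = 1488 − 539.85 = 948.1 Gt C.
At t = 11.4 yr, e^(−t/τ) = e^(−0.4107) = 0.6632, so ΔM = 628.8 Gt C and M = 539.85 + 628.8 = 1168.6 Gt C.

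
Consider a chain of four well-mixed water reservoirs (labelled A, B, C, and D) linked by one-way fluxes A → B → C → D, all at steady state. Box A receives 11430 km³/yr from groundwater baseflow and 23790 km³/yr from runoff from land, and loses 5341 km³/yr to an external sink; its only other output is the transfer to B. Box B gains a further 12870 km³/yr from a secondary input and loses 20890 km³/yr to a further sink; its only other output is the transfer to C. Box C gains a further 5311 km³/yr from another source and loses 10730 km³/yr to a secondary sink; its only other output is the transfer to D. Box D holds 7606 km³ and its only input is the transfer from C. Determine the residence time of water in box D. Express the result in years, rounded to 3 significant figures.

Box A: F(A→B) = (11430 + 23790) − 5341 = 29879 km³/yr.
Box B: F(B→C) = (29879 + 12870) − 20890 = 21859 km³/yr.
Box C: F(C→D) = (21859 + 5311) − 10730 = 16440 km³/yr.
Box D throughput = its input = 16440 km³/yr; τ = 7606 / 16440 = 0.4627 yr.

0.463 yr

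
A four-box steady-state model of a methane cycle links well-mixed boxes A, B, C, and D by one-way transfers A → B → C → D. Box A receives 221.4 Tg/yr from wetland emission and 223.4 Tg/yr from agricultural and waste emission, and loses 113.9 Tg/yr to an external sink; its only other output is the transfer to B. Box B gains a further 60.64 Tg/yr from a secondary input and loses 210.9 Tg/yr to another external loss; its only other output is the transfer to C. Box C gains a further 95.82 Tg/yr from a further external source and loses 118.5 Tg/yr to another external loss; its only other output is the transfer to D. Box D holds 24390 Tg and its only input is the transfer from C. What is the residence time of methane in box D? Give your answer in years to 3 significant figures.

154 yr

Box A: F(A→B) = (221.4 + 223.4) − 113.9 = 330.90 Tg/yr.
Box B: F(B→C) = (330.90 + 60.64) − 210.9 = 180.64 Tg/yr.
Box C: F(C→D) = (180.64 + 95.82) − 118.5 = 157.96 Tg/yr.
Box D throughput = its input = 157.96 Tg/yr; τ = 24390 / 157.96 = 154.4 yr.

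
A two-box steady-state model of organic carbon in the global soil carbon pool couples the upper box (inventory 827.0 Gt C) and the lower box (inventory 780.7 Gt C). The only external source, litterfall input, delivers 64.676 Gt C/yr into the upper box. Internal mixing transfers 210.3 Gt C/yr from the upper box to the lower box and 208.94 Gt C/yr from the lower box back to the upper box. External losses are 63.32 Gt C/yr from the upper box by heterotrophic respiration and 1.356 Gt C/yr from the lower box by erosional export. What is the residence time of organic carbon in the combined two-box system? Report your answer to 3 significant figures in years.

Residence time in the combined system uses the total inventory and the total *external* removal — internal exchanges between the two boxes cancel.
M_total = 827.0 + 780.7 = 1607.7 Gt C.
ΣF_external_out = 63.32 + 1.356 = 64.676 Gt C/yr.
τ = M_total / ΣF_ext = 1607.7 / 64.676 = 24.86 yr.

24.9 yr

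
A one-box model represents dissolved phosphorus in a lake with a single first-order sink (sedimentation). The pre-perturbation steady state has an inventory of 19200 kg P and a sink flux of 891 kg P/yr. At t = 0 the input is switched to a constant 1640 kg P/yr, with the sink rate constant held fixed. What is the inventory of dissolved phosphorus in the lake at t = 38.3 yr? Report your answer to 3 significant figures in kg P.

32600 kg P

τ = M₀/F₀ = 19200/891 = 21.55 yr; rate constant k = 1/τ.
New steady state M_∞ = F₁/k = F₁·τ = 1640 × 21.55 = 35340 kg P.
M(t) = M_∞ + (M₀ − M_∞)·e^(−t/τ); t/τ = 38.3/21.55 = 1.777, so e^(−t/τ) = 0.1691.
M(t) = 35340 − 16140 × 0.1691 = 32611 kg P.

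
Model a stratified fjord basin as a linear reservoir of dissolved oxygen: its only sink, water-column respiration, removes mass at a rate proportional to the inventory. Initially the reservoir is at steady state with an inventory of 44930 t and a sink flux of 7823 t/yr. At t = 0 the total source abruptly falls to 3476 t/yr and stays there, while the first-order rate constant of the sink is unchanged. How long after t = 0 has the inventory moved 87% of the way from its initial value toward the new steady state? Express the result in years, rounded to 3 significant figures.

11.7 yr

τ = M₀/F₀ = 44930/7823 = 5.743 yr.
The remaining gap fraction is e^(−t/τ); 87% covered ⇒ e^(−t/τ) = 0.130.
t = −τ ln(0.130) = 5.743 × 2.040 = 11.72 yr.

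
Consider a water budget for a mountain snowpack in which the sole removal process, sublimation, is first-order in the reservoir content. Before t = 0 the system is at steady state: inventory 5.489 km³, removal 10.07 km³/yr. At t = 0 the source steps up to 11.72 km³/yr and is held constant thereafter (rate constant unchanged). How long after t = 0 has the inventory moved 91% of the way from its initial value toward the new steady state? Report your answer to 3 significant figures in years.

τ = M₀/F₀ = 5.489/10.07 = 0.5451 yr.
The remaining gap fraction is e^(−t/τ); 91% covered ⇒ e^(−t/τ) = 0.0900.
t = −τ ln(0.0900) = 0.5451 × 2.408 = 1.313 yr.

1.31 yr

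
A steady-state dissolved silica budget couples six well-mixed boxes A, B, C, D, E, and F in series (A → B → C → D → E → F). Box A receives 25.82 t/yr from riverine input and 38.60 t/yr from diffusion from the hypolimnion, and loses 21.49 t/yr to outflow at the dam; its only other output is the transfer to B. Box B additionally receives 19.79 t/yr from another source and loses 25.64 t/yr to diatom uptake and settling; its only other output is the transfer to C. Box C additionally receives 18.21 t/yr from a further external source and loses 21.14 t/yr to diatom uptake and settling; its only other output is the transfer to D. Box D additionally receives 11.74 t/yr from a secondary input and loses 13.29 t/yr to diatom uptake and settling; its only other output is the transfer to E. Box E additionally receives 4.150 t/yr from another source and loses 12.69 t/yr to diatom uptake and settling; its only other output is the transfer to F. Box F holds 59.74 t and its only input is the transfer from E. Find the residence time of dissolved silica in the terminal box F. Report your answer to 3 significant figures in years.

2.48 yr

Box A: F(A→B) = (25.82 + 38.60) − 21.49 = 42.930 t/yr.
Box B: F(B→C) = (42.930 + 19.79) − 25.64 = 37.080 t/yr.
Box C: F(C→D) = (37.080 + 18.21) − 21.14 = 34.150 t/yr.
Box D: F(D→E) = (34.150 + 11.74) − 13.29 = 32.600 t/yr.
Box E: F(E→F) = (32.600 + 4.150) − 12.69 = 24.060 t/yr.
Box F throughput = its input = 24.060 t/yr; τ = 59.74 / 24.060 = 2.483 yr.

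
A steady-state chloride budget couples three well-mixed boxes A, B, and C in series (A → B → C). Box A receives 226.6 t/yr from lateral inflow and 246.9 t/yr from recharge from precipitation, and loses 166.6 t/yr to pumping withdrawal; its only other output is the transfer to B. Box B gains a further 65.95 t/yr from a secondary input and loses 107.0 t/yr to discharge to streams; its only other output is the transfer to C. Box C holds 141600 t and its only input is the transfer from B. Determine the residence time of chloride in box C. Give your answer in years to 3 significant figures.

533 yr

Box A: F(A→B) = (226.6 + 246.9) − 166.6 = 306.90 t/yr.
Box B: F(B→C) = (306.90 + 65.95) − 107.0 = 265.85 t/yr.
Box C throughput = its input = 265.85 t/yr; τ = 141600 / 265.85 = 532.6 yr.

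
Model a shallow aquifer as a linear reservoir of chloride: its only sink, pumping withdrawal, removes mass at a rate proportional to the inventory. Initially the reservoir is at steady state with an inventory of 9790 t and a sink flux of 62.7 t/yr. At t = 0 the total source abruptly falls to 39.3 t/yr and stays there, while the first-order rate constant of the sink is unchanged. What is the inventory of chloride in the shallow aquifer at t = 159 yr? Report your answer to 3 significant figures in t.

7460 t

τ = M₀/F₀ = 9790/62.7 = 156.1 yr; rate constant k = 1/τ.
New steady state M_∞ = F₁/k = F₁·τ = 39.3 × 156.1 = 6136.3 t.
M(t) = M_∞ + (M₀ − M_∞)·e^(−t/τ); t/τ = 159/156.1 = 1.018, so e^(−t/τ) = 0.3612.
M(t) = 6136.3 + 3654 × 0.3612 = 7456.0 t.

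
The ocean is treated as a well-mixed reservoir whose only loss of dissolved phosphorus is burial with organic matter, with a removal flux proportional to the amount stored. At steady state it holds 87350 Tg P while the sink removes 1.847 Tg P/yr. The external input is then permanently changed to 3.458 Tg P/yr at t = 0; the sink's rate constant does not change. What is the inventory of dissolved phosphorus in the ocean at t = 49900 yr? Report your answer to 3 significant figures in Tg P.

Residence time τ = M₀/F₀ = 47290 yr. The eventual steady state is M_∞ = M₀·(F₁/F₀) = 87350 × 3.458/1.847 = 163540 Tg P.
The anomaly ΔM(t) = M(t) − M_∞ decays as ΔM₀·e^(−t/τ) with ΔM₀ = 87350 − 163540 = −76190 Tg P.
At t = 49900 yr, e^(−t/τ) = e^(−1.055) = 0.3481, so ΔM = −26530 Tg P and M = 163540 − 26530 = 137010 Tg P.

137000 Tg P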